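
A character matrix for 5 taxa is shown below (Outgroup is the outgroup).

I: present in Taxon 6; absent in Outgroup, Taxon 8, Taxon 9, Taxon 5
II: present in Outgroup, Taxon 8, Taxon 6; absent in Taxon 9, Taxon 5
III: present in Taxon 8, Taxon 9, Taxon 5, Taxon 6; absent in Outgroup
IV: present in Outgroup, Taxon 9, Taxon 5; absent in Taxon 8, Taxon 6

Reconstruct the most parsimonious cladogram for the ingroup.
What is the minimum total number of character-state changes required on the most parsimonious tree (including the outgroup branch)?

4

Character polarity is set by the outgroup: the derived state is whichever differs from the outgroup's state, so for II, IV the derived state is 'absent', and for the remaining characters it is 'present'.
I (derived state 'present') is unique to Taxon 6 (autapomorphy; uninformative for grouping).
Only Taxon 5 and Taxon 9 show the derived state 'absent' for II, supporting them as a clade.
All ingroup taxa share the derived state 'present' for III; it defines the ingroup but does not resolve relationships within it.
IV (derived state 'absent') is shared by Taxon 6 and Taxon 8 — a synapomorphy uniting that clade.
Most parsimonious ingroup topology: ((Taxon 8,Taxon 6),(Taxon 9,Taxon 5)).
Changes per character on this tree: I: 1; II: 1; III: 1; IV: 1.
Total = 4.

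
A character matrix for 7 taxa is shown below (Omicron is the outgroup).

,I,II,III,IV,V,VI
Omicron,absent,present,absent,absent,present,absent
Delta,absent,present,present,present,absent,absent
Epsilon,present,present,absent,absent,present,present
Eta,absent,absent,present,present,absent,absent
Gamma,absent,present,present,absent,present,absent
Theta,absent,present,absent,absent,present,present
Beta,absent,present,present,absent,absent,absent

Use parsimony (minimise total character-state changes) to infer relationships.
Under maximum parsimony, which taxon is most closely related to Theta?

Character polarity is set by the outgroup: the derived state is whichever differs from the outgroup's state, so for II, V the derived state is 'absent', and for the remaining characters it is 'present'.
I (derived state 'present') is unique to Epsilon (autapomorphy; uninformative for grouping).
II (derived state 'absent') is unique to Eta (autapomorphy; uninformative for grouping).
III (derived state 'present') is shared by Beta, Delta, Eta, and Gamma — a synapomorphy uniting that clade.
Only Delta and Eta show the derived state 'present' for IV, supporting them as a clade.
Only Beta, Delta, and Eta show the derived state 'absent' for V, supporting them as a clade.
VI (derived state 'present') is shared by Epsilon and Theta — a synapomorphy uniting that clade.
Most parsimonious ingroup topology: ((((Delta,Eta),Beta),Gamma),(Epsilon,Theta)).
Theta and Epsilon form a cherry on this tree, so they are sister taxa.

Epsilon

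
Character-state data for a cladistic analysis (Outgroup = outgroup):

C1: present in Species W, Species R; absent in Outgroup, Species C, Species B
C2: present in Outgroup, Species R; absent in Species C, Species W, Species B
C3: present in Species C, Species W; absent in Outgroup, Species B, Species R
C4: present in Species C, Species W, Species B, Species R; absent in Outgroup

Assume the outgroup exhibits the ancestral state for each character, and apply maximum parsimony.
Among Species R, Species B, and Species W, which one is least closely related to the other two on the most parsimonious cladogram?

Species R

Character polarity is set by the outgroup: the derived state is whichever differs from the outgroup's state, so for C2 the derived state is 'absent', and for the remaining characters it is 'present'.
C1 groups Species R and Species W, which is incompatible with the clades supported by the remaining characters; treating it as convergent (homoplasy) costs fewer steps than any alternative tree.
C2: derived state 'absent' in Species B, Species C, and Species W only — synapomorphy for {Species B, Species C, Species W}.
C3: derived state 'present' in Species C and Species W only — synapomorphy for {Species C, Species W}.
All ingroup taxa share the derived state 'present' for C4; it defines the ingroup but does not resolve relationships within it.
Most parsimonious ingroup topology: (((Species C,Species W),Species B),Species R).
Species W and Species B share a more recent common ancestor with each other than either does with Species R, so Species R is the least closely related of the three.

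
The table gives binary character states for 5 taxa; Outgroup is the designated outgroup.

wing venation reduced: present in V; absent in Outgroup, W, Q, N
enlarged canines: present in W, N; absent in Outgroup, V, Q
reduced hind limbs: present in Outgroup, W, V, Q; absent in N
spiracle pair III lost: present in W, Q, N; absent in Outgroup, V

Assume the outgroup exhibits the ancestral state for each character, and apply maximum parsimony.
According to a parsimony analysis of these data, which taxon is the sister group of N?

Character polarity is set by the outgroup: the derived state is whichever differs from the outgroup's state, so for reduced hind limbs the derived state is 'absent', and for the remaining characters it is 'present'.
wing venation reduced: derived state 'present' in V only — an autapomorphy, so it tells us nothing about relationships among taxa.
Only N and W show the derived state 'present' for enlarged canines, supporting them as a clade.
reduced hind limbs (derived state 'absent') is unique to N (autapomorphy; uninformative for grouping).
Only N, Q, and W show the derived state 'present' for spiracle pair III lost, supporting them as a clade.
Most parsimonious ingroup topology: (((W,N),Q),V).
N and W form a cherry on this tree, so they are sister taxa.

W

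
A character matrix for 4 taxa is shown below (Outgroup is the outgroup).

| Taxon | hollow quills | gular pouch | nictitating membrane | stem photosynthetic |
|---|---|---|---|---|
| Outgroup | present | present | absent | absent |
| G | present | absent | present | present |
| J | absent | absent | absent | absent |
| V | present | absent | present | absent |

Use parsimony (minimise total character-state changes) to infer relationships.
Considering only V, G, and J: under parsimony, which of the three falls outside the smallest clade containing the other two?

Character polarity is set by the outgroup: the derived state is whichever differs from the outgroup's state, so for hollow quills, gular pouch the derived state is 'absent', and for the remaining characters it is 'present'.
hollow quills: derived state 'absent' in J only — an autapomorphy, so it tells us nothing about relationships among taxa.
All ingroup taxa share the derived state 'absent' for gular pouch; it defines the ingroup but does not resolve relationships within it.
nictitating membrane (derived state 'present') is shared by G and V — a synapomorphy uniting that clade.
stem photosynthetic (derived state 'present') is unique to G (autapomorphy; uninformative for grouping).
Most parsimonious ingroup topology: ((G,V),J).
V and G share a more recent common ancestor with each other than either does with J, so J is the least closely related of the three.

J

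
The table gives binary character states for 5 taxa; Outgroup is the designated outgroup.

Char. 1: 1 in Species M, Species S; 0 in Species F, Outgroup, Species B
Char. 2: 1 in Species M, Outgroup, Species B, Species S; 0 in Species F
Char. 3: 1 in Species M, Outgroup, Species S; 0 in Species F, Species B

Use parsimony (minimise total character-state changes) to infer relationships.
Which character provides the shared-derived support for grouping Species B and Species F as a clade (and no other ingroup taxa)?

Char. 3

Character polarity is set by the outgroup: the derived state is whichever differs from the outgroup's state, so for Char. 2, Char. 3 the derived state is '0', and for the remaining characters it is '1'.
Char. 1: derived state '1' in Species M and Species S only — synapomorphy for {Species M, Species S}.
Char. 2 (derived state '0') is unique to Species F (autapomorphy; uninformative for grouping).
Char. 3: derived state '0' in Species B and Species F only — synapomorphy for {Species B, Species F}.
Most parsimonious ingroup topology: ((Species B,Species F),(Species S,Species M)).
The clade {Species B, Species F} is supported by Char. 3: its derived state '0' occurs in exactly those taxa and in no other taxon (including the outgroup).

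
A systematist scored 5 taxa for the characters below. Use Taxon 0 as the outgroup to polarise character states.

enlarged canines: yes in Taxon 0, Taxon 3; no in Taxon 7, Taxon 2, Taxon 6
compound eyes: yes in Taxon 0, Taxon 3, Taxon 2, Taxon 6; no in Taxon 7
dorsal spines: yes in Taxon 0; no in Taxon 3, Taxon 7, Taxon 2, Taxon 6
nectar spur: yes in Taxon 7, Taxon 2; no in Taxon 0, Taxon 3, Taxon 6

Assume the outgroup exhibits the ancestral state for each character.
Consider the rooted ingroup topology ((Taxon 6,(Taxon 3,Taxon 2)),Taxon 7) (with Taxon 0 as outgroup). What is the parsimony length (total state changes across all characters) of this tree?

6

Map each character onto ((Taxon 6,(Taxon 3,Taxon 2)),Taxon 7) (rooted by Taxon 0) and count the minimum state changes it requires (Fitch parsimony):
enlarged canines: 2; compound eyes: 1; dorsal spines: 1; nectar spur: 2.
Total tree length = 6.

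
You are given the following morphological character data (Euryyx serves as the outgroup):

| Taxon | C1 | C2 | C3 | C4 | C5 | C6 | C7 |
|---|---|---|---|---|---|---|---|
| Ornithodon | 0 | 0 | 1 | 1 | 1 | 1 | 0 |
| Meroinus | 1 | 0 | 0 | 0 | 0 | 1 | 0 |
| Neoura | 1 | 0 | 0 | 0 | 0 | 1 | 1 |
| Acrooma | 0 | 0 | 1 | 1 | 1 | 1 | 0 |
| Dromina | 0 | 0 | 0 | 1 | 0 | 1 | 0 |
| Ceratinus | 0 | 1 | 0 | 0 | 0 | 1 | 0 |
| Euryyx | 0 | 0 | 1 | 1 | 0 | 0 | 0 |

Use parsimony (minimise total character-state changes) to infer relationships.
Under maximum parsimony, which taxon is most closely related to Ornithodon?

Character polarity is set by the outgroup: the derived state is whichever differs from the outgroup's state, so for C3, C4 the derived state is '0', and for the remaining characters it is '1'.
C1: derived state '1' in Meroinus and Neoura only — synapomorphy for {Meroinus, Neoura}.
C2 (derived state '1') is unique to Ceratinus (autapomorphy; uninformative for grouping).
C3 (derived state '0') is shared by Ceratinus, Dromina, Meroinus, and Neoura — a synapomorphy uniting that clade.
C4 (derived state '0') is shared by Ceratinus, Meroinus, and Neoura — a synapomorphy uniting that clade.
C5: derived state '1' in Acrooma and Ornithodon only — synapomorphy for {Acrooma, Ornithodon}.
C6 (derived state '1') is shared by all ingroup taxa — unites the whole ingroup.
C7: derived state '1' in Neoura only — an autapomorphy, so it tells us nothing about relationships among taxa.
Most parsimonious ingroup topology: (((Ceratinus,(Meroinus,Neoura)),Dromina),(Ornithodon,Acrooma)).
Ornithodon and Acrooma form a cherry on this tree, so they are sister taxa.

Acrooma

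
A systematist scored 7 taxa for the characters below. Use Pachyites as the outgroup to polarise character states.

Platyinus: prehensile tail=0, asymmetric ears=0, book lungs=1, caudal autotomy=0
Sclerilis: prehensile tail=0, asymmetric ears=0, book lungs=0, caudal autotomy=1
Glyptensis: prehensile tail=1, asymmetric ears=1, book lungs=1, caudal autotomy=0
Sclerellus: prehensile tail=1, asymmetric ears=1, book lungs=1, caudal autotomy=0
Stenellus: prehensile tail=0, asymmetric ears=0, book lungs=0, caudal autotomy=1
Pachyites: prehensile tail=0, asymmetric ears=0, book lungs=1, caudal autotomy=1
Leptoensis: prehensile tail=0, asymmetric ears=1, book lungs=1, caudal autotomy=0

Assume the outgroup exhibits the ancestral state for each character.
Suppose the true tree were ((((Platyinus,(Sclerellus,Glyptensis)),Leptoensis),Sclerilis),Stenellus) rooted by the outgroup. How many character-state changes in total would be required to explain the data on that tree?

6

Map each character onto ((((Platyinus,(Sclerellus,Glyptensis)),Leptoensis),Sclerilis),Stenellus) (rooted by Pachyites) and count the minimum state changes it requires (Fitch parsimony):
prehensile tail: 1; asymmetric ears: 2; book lungs: 2; caudal autotomy: 1.
Total tree length = 6.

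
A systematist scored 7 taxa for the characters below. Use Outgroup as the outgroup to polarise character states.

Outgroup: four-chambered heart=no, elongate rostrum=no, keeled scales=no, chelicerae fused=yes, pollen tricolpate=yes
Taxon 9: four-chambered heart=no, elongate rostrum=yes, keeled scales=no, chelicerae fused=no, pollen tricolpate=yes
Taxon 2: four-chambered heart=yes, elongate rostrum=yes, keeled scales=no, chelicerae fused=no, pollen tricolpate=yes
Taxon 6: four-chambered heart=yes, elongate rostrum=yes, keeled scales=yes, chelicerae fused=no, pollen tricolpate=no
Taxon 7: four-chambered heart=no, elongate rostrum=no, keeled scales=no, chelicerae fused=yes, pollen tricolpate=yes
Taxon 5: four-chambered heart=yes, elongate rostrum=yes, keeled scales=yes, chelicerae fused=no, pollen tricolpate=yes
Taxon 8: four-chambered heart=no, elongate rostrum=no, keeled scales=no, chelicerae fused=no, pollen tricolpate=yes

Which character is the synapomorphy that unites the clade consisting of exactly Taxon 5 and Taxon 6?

Character polarity is set by the outgroup: the derived state is whichever differs from the outgroup's state, so for chelicerae fused, pollen tricolpate the derived state is 'no', and for the remaining characters it is 'yes'.
four-chambered heart (derived state 'yes') is shared by Taxon 2, Taxon 5, and Taxon 6 — a synapomorphy uniting that clade.
elongate rostrum: derived state 'yes' in Taxon 2, Taxon 5, Taxon 6, and Taxon 9 only — synapomorphy for {Taxon 2, Taxon 5, Taxon 6, Taxon 9}.
keeled scales (derived state 'yes') is shared by Taxon 5 and Taxon 6 — a synapomorphy uniting that clade.
chelicerae fused (derived state 'no') is shared by Taxon 2, Taxon 5, Taxon 6, Taxon 8, and Taxon 9 — a synapomorphy uniting that clade.
pollen tricolpate (derived state 'no') is unique to Taxon 6 (autapomorphy; uninformative for grouping).
Most parsimonious ingroup topology: (((Taxon 9,(Taxon 2,(Taxon 6,Taxon 5))),Taxon 8),Taxon 7).
The clade {Taxon 5, Taxon 6} is supported by keeled scales: its derived state 'yes' occurs in exactly those taxa and in no other taxon (including the outgroup).

keeled scales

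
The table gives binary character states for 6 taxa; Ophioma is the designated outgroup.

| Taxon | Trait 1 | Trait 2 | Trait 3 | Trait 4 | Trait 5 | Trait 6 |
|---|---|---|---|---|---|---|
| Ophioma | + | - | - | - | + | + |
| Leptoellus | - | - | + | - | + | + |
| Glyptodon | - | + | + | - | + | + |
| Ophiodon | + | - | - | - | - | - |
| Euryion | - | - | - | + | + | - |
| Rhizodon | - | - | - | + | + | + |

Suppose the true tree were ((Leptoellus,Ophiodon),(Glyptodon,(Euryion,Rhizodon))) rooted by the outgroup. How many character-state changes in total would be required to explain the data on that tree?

9

Map each character onto ((Leptoellus,Ophiodon),(Glyptodon,(Euryion,Rhizodon))) (rooted by Ophioma) and count the minimum state changes it requires (Fitch parsimony):
Trait 1: 2; Trait 2: 1; Trait 3: 2; Trait 4: 1; Trait 5: 1; Trait 6: 2.
Total tree length = 9.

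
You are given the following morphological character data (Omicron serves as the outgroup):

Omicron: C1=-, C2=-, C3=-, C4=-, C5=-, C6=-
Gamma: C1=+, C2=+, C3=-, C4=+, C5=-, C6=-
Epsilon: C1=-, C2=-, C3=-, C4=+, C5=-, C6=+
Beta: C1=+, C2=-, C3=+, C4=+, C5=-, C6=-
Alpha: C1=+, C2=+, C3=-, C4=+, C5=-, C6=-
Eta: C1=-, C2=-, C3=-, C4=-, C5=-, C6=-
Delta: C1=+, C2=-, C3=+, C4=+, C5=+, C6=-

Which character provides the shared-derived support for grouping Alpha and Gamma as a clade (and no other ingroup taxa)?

C2

The outgroup has state '-' for every character, so '+' is the derived state throughout.
Only Alpha, Beta, Delta, and Gamma show the derived state '+' for C1, supporting them as a clade.
Only Alpha and Gamma show the derived state '+' for C2, supporting them as a clade.
C3: derived state '+' in Beta and Delta only — synapomorphy for {Beta, Delta}.
C4 (derived state '+') is shared by Alpha, Beta, Delta, Epsilon, and Gamma — a synapomorphy uniting that clade.
C5 (derived state '+') is unique to Delta (autapomorphy; uninformative for grouping).
C6 (derived state '+') is unique to Epsilon (autapomorphy; uninformative for grouping).
Most parsimonious ingroup topology: ((((Gamma,Alpha),(Beta,Delta)),Epsilon),Eta).
The clade {Alpha, Gamma} is supported by C2: its derived state '+' occurs in exactly those taxa and in no other taxon (including the outgroup).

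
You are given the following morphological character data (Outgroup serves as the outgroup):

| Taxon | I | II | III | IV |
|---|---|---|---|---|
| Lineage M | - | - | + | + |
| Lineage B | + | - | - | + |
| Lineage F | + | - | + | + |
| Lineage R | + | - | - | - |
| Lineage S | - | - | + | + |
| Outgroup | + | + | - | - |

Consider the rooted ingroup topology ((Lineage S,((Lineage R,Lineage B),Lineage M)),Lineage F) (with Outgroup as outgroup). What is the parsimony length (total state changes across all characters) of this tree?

7

Map each character onto ((Lineage S,((Lineage R,Lineage B),Lineage M)),Lineage F) (rooted by Outgroup) and count the minimum state changes it requires (Fitch parsimony):
I: 2; II: 1; III: 2; IV: 2.
Total tree length = 7.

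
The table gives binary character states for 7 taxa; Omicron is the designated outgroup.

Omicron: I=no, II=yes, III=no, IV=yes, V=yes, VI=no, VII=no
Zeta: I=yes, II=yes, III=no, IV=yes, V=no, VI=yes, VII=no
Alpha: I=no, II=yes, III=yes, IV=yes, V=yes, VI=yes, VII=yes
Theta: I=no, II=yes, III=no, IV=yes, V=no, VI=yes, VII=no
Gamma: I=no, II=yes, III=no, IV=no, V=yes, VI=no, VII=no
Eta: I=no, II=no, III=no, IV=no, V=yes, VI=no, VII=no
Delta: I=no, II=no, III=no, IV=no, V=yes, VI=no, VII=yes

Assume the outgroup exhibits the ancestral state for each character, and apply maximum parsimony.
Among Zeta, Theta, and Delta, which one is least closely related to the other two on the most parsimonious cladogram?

Delta

Character polarity is set by the outgroup: the derived state is whichever differs from the outgroup's state, so for II, IV, V the derived state is 'no', and for the remaining characters it is 'yes'.
I (derived state 'yes') is unique to Zeta (autapomorphy; uninformative for grouping).
Only Delta and Eta show the derived state 'no' for II, supporting them as a clade.
III: derived state 'yes' in Alpha only — an autapomorphy, so it tells us nothing about relationships among taxa.
IV: derived state 'no' in Delta, Eta, and Gamma only — synapomorphy for {Delta, Eta, Gamma}.
V: derived state 'no' in Theta and Zeta only — synapomorphy for {Theta, Zeta}.
Only Alpha, Theta, and Zeta show the derived state 'yes' for VI, supporting them as a clade.
VII groups Alpha and Delta, which is incompatible with the clades supported by the remaining characters; treating it as convergent (homoplasy) costs fewer steps than any alternative tree.
Most parsimonious ingroup topology: (((Zeta,Theta),Alpha),(Gamma,(Eta,Delta))).
Theta and Zeta share a more recent common ancestor with each other than either does with Delta, so Delta is the least closely related of the three.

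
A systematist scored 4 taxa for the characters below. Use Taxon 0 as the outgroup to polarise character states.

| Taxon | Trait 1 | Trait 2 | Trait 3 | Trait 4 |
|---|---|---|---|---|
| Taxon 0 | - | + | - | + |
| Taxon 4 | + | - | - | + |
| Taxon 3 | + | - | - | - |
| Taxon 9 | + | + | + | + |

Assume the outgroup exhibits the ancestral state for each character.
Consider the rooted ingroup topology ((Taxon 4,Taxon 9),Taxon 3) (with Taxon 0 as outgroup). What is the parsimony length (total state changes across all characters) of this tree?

Map each character onto ((Taxon 4,Taxon 9),Taxon 3) (rooted by Taxon 0) and count the minimum state changes it requires (Fitch parsimony):
Trait 1: 1; Trait 2: 2; Trait 3: 1; Trait 4: 1.
Total tree length = 5.

5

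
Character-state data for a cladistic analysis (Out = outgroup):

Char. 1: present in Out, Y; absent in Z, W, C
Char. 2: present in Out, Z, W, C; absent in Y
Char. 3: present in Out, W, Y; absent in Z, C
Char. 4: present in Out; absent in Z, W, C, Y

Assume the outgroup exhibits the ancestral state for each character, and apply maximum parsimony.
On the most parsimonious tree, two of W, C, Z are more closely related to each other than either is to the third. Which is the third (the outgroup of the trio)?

W

The outgroup has state 'present' for every character, so 'absent' is the derived state throughout.
Char. 1 (derived state 'absent') is shared by C, W, and Z — a synapomorphy uniting that clade.
Char. 2: derived state 'absent' in Y only — an autapomorphy, so it tells us nothing about relationships among taxa.
Char. 3 (derived state 'absent') is shared by C and Z — a synapomorphy uniting that clade.
Char. 4 (derived state 'absent') is shared by all ingroup taxa — unites the whole ingroup.
Most parsimonious ingroup topology: (((Z,C),W),Y).
Z and C share a more recent common ancestor with each other than either does with W, so W is the least closely related of the three.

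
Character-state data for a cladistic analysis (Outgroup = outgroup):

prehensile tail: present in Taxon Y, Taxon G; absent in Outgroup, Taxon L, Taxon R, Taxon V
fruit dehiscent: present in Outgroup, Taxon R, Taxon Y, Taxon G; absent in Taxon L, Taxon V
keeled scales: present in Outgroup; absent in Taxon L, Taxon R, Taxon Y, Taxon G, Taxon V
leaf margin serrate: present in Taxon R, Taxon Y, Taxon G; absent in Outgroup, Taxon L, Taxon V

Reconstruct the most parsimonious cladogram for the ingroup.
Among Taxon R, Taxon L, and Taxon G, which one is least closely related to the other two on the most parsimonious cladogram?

Taxon L

Character polarity is set by the outgroup: the derived state is whichever differs from the outgroup's state, so for fruit dehiscent, keeled scales the derived state is 'absent', and for the remaining characters it is 'present'.
prehensile tail (derived state 'present') is shared by Taxon G and Taxon Y — a synapomorphy uniting that clade.
Only Taxon L and Taxon V show the derived state 'absent' for fruit dehiscent, supporting them as a clade.
keeled scales (derived state 'absent') is shared by all ingroup taxa — unites the whole ingroup.
Only Taxon G, Taxon R, and Taxon Y show the derived state 'present' for leaf margin serrate, supporting them as a clade.
Most parsimonious ingroup topology: ((Taxon L,Taxon V),(Taxon R,(Taxon Y,Taxon G))).
Taxon G and Taxon R share a more recent common ancestor with each other than either does with Taxon L, so Taxon L is the least closely related of the three.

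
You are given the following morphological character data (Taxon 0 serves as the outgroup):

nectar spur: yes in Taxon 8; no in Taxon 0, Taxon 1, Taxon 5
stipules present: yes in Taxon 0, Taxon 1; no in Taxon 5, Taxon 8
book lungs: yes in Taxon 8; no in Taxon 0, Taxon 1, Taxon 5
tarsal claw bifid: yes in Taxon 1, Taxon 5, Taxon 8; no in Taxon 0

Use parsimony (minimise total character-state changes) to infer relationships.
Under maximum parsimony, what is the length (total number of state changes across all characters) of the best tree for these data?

4

Character polarity is set by the outgroup: the derived state is whichever differs from the outgroup's state, so for stipules present the derived state is 'no', and for the remaining characters it is 'yes'.
nectar spur (derived state 'yes') is unique to Taxon 8 (autapomorphy; uninformative for grouping).
stipules present (derived state 'no') is shared by Taxon 5 and Taxon 8 — a synapomorphy uniting that clade.
book lungs: derived state 'yes' in Taxon 8 only — an autapomorphy, so it tells us nothing about relationships among taxa.
tarsal claw bifid (derived state 'yes') is shared by all ingroup taxa — unites the whole ingroup.
Most parsimonious ingroup topology: (Taxon 1,(Taxon 5,Taxon 8)).
Changes per character on this tree: nectar spur: 1; stipules present: 1; book lungs: 1; tarsal claw bifid: 1.
Total = 4.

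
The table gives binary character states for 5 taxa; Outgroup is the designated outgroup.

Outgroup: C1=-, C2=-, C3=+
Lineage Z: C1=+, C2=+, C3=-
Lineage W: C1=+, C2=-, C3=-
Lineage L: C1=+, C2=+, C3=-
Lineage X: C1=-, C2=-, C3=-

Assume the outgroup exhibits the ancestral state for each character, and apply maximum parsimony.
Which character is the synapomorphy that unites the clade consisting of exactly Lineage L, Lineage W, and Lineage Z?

Character polarity is set by the outgroup: the derived state is whichever differs from the outgroup's state, so for C3 the derived state is '-', and for the remaining characters it is '+'.
Only Lineage L, Lineage W, and Lineage Z show the derived state '+' for C1, supporting them as a clade.
Only Lineage L and Lineage Z show the derived state '+' for C2, supporting them as a clade.
C3 (derived state '-') is shared by all ingroup taxa — unites the whole ingroup.
Most parsimonious ingroup topology: (((Lineage Z,Lineage L),Lineage W),Lineage X).
The clade {Lineage L, Lineage W, Lineage Z} is supported by C1: its derived state '+' occurs in exactly those taxa and in no other taxon (including the outgroup).

C1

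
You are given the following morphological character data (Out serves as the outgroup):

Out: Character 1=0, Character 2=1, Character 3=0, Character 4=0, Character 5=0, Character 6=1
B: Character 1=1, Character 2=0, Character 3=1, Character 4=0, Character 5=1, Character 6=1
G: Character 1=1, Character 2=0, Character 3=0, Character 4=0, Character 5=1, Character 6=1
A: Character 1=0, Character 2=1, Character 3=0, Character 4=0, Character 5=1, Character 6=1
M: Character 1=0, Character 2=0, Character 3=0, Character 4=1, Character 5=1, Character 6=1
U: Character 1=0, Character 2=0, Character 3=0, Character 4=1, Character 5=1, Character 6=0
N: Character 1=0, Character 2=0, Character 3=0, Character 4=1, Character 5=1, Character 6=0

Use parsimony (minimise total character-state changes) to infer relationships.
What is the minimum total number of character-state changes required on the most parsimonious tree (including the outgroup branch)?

Character polarity is set by the outgroup: the derived state is whichever differs from the outgroup's state, so for Character 2, Character 6 the derived state is '0', and for the remaining characters it is '1'.
Only B and G show the derived state '1' for Character 1, supporting them as a clade.
Character 2: derived state '0' in B, G, M, N, and U only — synapomorphy for {B, G, M, N, U}.
Character 3 (derived state '1') is unique to B (autapomorphy; uninformative for grouping).
Only M, N, and U show the derived state '1' for Character 4, supporting them as a clade.
All ingroup taxa share the derived state '1' for Character 5; it defines the ingroup but does not resolve relationships within it.
Character 6 (derived state '0') is shared by N and U — a synapomorphy uniting that clade.
Most parsimonious ingroup topology: (((B,G),(M,(U,N))),A).
Changes per character on this tree: Character 1: 1; Character 2: 1; Character 3: 1; Character 4: 1; Character 5: 1; Character 6: 1.
Total = 6.

6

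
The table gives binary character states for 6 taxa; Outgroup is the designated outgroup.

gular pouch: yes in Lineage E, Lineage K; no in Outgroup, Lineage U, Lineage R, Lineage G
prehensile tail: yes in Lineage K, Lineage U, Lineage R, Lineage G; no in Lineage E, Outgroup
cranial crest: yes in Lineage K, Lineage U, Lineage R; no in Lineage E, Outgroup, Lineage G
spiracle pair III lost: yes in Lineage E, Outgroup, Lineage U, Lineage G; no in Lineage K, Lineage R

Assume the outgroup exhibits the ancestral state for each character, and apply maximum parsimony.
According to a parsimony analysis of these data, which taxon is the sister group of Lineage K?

Lineage R

Character polarity is set by the outgroup: the derived state is whichever differs from the outgroup's state, so for spiracle pair III lost the derived state is 'no', and for the remaining characters it is 'yes'.
gular pouch groups Lineage E and Lineage K, which is incompatible with the clades supported by the remaining characters; treating it as convergent (homoplasy) costs fewer steps than any alternative tree.
prehensile tail (derived state 'yes') is shared by Lineage G, Lineage K, Lineage R, and Lineage U — a synapomorphy uniting that clade.
cranial crest: derived state 'yes' in Lineage K, Lineage R, and Lineage U only — synapomorphy for {Lineage K, Lineage R, Lineage U}.
spiracle pair III lost: derived state 'no' in Lineage K and Lineage R only — synapomorphy for {Lineage K, Lineage R}.
Most parsimonious ingroup topology: (((Lineage U,(Lineage R,Lineage K)),Lineage G),Lineage E).
Lineage K and Lineage R form a cherry on this tree, so they are sister taxa.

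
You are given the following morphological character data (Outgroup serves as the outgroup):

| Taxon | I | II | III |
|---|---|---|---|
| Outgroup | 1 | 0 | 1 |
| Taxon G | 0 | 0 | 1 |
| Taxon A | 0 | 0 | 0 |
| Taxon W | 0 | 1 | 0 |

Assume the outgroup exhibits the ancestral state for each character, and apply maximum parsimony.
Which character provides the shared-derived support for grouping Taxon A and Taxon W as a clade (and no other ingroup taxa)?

III

Character polarity is set by the outgroup: the derived state is whichever differs from the outgroup's state, so for I, III the derived state is '0', and for the remaining characters it is '1'.
All ingroup taxa share the derived state '0' for I; it defines the ingroup but does not resolve relationships within it.
II: derived state '1' in Taxon W only — an autapomorphy, so it tells us nothing about relationships among taxa.
III: derived state '0' in Taxon A and Taxon W only — synapomorphy for {Taxon A, Taxon W}.
Most parsimonious ingroup topology: (Taxon G,(Taxon A,Taxon W)).
The clade {Taxon A, Taxon W} is supported by III: its derived state '0' occurs in exactly those taxa and in no other taxon (including the outgroup).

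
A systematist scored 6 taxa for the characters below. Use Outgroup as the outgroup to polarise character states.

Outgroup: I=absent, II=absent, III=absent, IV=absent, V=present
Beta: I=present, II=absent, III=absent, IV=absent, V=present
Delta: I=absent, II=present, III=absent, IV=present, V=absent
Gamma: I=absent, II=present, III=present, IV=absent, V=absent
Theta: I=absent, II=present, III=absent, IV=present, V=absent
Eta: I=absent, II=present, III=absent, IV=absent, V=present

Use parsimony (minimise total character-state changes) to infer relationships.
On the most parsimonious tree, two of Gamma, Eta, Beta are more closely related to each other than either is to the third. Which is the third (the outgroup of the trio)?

Beta

Character polarity is set by the outgroup: the derived state is whichever differs from the outgroup's state, so for V the derived state is 'absent', and for the remaining characters it is 'present'.
I (derived state 'present') is unique to Beta (autapomorphy; uninformative for grouping).
II (derived state 'present') is shared by Delta, Eta, Gamma, and Theta — a synapomorphy uniting that clade.
III (derived state 'present') is unique to Gamma (autapomorphy; uninformative for grouping).
Only Delta and Theta show the derived state 'present' for IV, supporting them as a clade.
V: derived state 'absent' in Delta, Gamma, and Theta only — synapomorphy for {Delta, Gamma, Theta}.
Most parsimonious ingroup topology: (Beta,(((Delta,Theta),Gamma),Eta)).
Eta and Gamma share a more recent common ancestor with each other than either does with Beta, so Beta is the least closely related of the three.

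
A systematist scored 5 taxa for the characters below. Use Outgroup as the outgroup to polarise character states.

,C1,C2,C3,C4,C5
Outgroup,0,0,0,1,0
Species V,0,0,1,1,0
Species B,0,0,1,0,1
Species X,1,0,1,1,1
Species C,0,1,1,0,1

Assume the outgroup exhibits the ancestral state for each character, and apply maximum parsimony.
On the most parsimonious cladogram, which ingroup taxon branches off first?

Species V

Character polarity is set by the outgroup: the derived state is whichever differs from the outgroup's state, so for C4 the derived state is '0', and for the remaining characters it is '1'.
C1: derived state '1' in Species X only — an autapomorphy, so it tells us nothing about relationships among taxa.
C2 (derived state '1') is unique to Species C (autapomorphy; uninformative for grouping).
C3 (derived state '1') is shared by all ingroup taxa — unites the whole ingroup.
C4 (derived state '0') is shared by Species B and Species C — a synapomorphy uniting that clade.
C5 (derived state '1') is shared by Species B, Species C, and Species X — a synapomorphy uniting that clade.
Most parsimonious ingroup topology: (Species V,((Species B,Species C),Species X)).
Species V is sister to the clade containing all other ingroup taxa, so it is the earliest-diverging (most basal) ingroup lineage.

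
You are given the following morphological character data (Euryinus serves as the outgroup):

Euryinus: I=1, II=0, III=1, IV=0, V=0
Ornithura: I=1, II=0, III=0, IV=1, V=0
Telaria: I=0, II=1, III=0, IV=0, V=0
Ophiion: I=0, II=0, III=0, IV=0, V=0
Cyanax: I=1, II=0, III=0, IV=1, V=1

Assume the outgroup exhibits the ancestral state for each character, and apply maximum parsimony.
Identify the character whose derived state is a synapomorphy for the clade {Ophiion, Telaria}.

I

Character polarity is set by the outgroup: the derived state is whichever differs from the outgroup's state, so for I, III the derived state is '0', and for the remaining characters it is '1'.
I: derived state '0' in Ophiion and Telaria only — synapomorphy for {Ophiion, Telaria}.
II: derived state '1' in Telaria only — an autapomorphy, so it tells us nothing about relationships among taxa.
III (derived state '0') is shared by all ingroup taxa — unites the whole ingroup.
IV (derived state '1') is shared by Cyanax and Ornithura — a synapomorphy uniting that clade.
V: derived state '1' in Cyanax only — an autapomorphy, so it tells us nothing about relationships among taxa.
Most parsimonious ingroup topology: ((Ornithura,Cyanax),(Telaria,Ophiion)).
The clade {Ophiion, Telaria} is supported by I: its derived state '0' occurs in exactly those taxa and in no other taxon (including the outgroup).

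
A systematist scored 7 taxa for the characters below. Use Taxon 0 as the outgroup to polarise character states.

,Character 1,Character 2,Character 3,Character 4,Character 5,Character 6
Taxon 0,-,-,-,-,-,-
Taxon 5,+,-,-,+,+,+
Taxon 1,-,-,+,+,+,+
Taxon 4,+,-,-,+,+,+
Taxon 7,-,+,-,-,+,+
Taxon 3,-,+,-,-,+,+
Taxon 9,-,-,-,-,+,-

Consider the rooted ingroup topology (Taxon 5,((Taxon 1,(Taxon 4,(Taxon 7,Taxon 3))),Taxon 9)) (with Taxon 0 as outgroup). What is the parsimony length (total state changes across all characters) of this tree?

10

Map each character onto (Taxon 5,((Taxon 1,(Taxon 4,(Taxon 7,Taxon 3))),Taxon 9)) (rooted by Taxon 0) and count the minimum state changes it requires (Fitch parsimony):
Character 1: 2; Character 2: 1; Character 3: 1; Character 4: 3; Character 5: 1; Character 6: 2.
Total tree length = 10.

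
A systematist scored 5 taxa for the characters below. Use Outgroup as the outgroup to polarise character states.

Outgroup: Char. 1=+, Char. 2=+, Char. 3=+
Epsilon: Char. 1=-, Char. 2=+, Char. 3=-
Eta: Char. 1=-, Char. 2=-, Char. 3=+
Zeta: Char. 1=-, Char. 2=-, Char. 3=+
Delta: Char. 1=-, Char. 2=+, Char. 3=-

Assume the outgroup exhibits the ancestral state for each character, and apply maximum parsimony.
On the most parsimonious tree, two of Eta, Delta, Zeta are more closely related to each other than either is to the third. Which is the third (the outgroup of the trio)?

The outgroup has state '+' for every character, so '-' is the derived state throughout.
All ingroup taxa share the derived state '-' for Char. 1; it defines the ingroup but does not resolve relationships within it.
Char. 2: derived state '-' in Eta and Zeta only — synapomorphy for {Eta, Zeta}.
Char. 3 (derived state '-') is shared by Delta and Epsilon — a synapomorphy uniting that clade.
Most parsimonious ingroup topology: ((Epsilon,Delta),(Eta,Zeta)).
Zeta and Eta share a more recent common ancestor with each other than either does with Delta, so Delta is the least closely related of the three.

Delta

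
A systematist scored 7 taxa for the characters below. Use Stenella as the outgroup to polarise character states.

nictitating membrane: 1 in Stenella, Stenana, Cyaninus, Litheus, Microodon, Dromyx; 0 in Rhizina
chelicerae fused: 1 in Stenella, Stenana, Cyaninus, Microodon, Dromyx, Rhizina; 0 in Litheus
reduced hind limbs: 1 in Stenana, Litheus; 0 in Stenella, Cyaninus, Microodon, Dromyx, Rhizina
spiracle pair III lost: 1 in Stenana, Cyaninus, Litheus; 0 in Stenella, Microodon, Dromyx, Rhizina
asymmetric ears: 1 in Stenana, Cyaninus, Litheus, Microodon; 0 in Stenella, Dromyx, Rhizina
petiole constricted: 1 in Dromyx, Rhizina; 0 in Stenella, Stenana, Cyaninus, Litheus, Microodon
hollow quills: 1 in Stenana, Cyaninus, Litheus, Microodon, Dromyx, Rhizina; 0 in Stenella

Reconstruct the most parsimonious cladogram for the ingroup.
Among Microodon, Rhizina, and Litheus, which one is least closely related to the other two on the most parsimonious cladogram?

Character polarity is set by the outgroup: the derived state is whichever differs from the outgroup's state, so for nictitating membrane, chelicerae fused the derived state is '0', and for the remaining characters it is '1'.
nictitating membrane (derived state '0') is unique to Rhizina (autapomorphy; uninformative for grouping).
chelicerae fused: derived state '0' in Litheus only — an autapomorphy, so it tells us nothing about relationships among taxa.
reduced hind limbs: derived state '1' in Litheus and Stenana only — synapomorphy for {Litheus, Stenana}.
Only Cyaninus, Litheus, and Stenana show the derived state '1' for spiracle pair III lost, supporting them as a clade.
asymmetric ears (derived state '1') is shared by Cyaninus, Litheus, Microodon, and Stenana — a synapomorphy uniting that clade.
Only Dromyx and Rhizina show the derived state '1' for petiole constricted, supporting them as a clade.
All ingroup taxa share the derived state '1' for hollow quills; it defines the ingroup but does not resolve relationships within it.
Most parsimonious ingroup topology: ((((Stenana,Litheus),Cyaninus),Microodon),(Dromyx,Rhizina)).
Litheus and Microodon share a more recent common ancestor with each other than either does with Rhizina, so Rhizina is the least closely related of the three.

Rhizina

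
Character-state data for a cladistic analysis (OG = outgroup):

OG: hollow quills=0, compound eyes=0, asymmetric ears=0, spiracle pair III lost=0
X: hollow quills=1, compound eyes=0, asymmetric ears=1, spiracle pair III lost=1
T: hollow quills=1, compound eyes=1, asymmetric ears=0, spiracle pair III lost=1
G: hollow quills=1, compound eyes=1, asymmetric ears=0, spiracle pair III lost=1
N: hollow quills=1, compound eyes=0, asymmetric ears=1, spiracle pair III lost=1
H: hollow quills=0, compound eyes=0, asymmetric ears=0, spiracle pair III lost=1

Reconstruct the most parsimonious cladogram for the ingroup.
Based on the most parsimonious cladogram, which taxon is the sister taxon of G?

T

The outgroup has state '0' for every character, so '1' is the derived state throughout.
hollow quills: derived state '1' in G, N, T, and X only — synapomorphy for {G, N, T, X}.
compound eyes (derived state '1') is shared by G and T — a synapomorphy uniting that clade.
asymmetric ears: derived state '1' in N and X only — synapomorphy for {N, X}.
spiracle pair III lost (derived state '1') is shared by all ingroup taxa — unites the whole ingroup.
Most parsimonious ingroup topology: (((X,N),(T,G)),H).
G and T form a cherry on this tree, so they are sister taxa.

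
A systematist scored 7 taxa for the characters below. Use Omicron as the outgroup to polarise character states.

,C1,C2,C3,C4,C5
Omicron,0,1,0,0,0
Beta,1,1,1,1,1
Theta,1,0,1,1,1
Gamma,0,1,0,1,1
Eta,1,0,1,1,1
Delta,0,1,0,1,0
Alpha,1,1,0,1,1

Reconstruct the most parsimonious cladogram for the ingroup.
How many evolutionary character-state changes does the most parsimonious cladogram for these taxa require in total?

5

Character polarity is set by the outgroup: the derived state is whichever differs from the outgroup's state, so for C2 the derived state is '0', and for the remaining characters it is '1'.
C1: derived state '1' in Alpha, Beta, Eta, and Theta only — synapomorphy for {Alpha, Beta, Eta, Theta}.
C2 (derived state '0') is shared by Eta and Theta — a synapomorphy uniting that clade.
C3 (derived state '1') is shared by Beta, Eta, and Theta — a synapomorphy uniting that clade.
All ingroup taxa share the derived state '1' for C4; it defines the ingroup but does not resolve relationships within it.
C5: derived state '1' in Alpha, Beta, Eta, Gamma, and Theta only — synapomorphy for {Alpha, Beta, Eta, Gamma, Theta}.
Most parsimonious ingroup topology: ((((Beta,(Theta,Eta)),Alpha),Gamma),Delta).
Changes per character on this tree: C1: 1; C2: 1; C3: 1; C4: 1; C5: 1.
Total = 5.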